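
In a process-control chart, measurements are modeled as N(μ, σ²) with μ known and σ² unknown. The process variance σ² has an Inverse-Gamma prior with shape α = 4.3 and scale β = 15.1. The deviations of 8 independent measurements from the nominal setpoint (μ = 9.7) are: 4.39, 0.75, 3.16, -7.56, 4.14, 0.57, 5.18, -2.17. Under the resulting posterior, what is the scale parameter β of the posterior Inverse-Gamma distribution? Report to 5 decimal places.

With known mean μ and an Inverse-Gamma(α, β) prior on σ², the Normal likelihood is conjugate: posterior is Inv-Gamma(α + n/2, β + Σ(xᵢ−μ)²/2).
Σ(xᵢ−μ)² = (4.39)² + (0.75)² + (3.16)² + (-7.56)² + (4.14)² + (0.57)² + (5.18)² + (-2.17)² = 135.9796.
Posterior: Inv-Gamma(4.3 + 8/2, 15.1 + 135.9796/2) = Inv-Gamma(8.30, 83.08980).
Posterior β = 83.08980.

83.08980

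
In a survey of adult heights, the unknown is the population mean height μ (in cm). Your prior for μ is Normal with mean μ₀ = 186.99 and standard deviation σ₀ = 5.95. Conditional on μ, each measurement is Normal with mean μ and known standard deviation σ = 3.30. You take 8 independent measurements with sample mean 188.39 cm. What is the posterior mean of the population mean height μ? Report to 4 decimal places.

For Normal data with known variance σ², a Normal(μ₀, σ₀²) prior on μ is conjugate. Posterior precision = 1/σ₀² + n/σ²; posterior mean is the precision-weighted average of μ₀ and x̄.
n·x̄ = 8·188.39 = 1507.12.
σ₀² = 5.95² = 35.4025, σ² = 3.30² = 10.89; σ² + n·σ₀² = 10.89 + 8·35.4025 = 294.11.
Posterior mean = (μ₀/σ₀² + n·x̄/σ²)/(1/σ₀² + n/σ²) = (σ²·μ₀ + σ₀²·n·x̄)/(σ² + n·σ₀²) = (10.89·186.99 + 35.4025·1507.12)/294.11 = 55392.1369/294.11 = 188.3382.

188.3382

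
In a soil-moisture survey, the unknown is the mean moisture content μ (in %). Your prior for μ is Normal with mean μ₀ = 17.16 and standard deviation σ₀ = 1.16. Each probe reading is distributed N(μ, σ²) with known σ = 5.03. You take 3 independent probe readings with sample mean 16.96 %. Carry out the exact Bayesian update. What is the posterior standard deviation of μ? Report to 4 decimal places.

1.0772

For Normal data with known variance σ², a Normal(μ₀, σ₀²) prior on μ is conjugate. Posterior precision = 1/σ₀² + n/σ²; posterior mean is the precision-weighted average of μ₀ and x̄.
σ₀² = 1.16² = 1.3456, σ² = 5.03² = 25.3009; σ² + n·σ₀² = 25.3009 + 3·1.3456 = 29.3377.
Posterior precision = 1/σ₀² + n/σ² = 1/1.3456 + 3/25.3009 = (σ² + n·σ₀²)/(σ₀²σ²) = 29.3377/(1.3456·25.3009); posterior variance σₙ² = σ₀²σ²/(σ² + n·σ₀²) = 1.3456·25.3009/29.3377 = 1.160449.
Posterior SD = √σₙ² = √(1.3456·25.3009/29.3377) = 1.0772.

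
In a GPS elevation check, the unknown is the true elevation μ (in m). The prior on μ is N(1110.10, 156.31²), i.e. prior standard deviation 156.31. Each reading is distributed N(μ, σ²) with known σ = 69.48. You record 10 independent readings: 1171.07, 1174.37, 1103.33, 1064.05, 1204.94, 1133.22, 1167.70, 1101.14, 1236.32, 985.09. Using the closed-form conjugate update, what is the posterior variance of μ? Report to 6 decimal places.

For Normal data with known variance σ², a Normal(μ₀, σ₀²) prior on μ is conjugate. Posterior precision = 1/σ₀² + n/σ²; posterior mean is the precision-weighted average of μ₀ and x̄.
σ₀² = 156.31² = 24432.8161, σ² = 69.48² = 4827.4704; σ² + n·σ₀² = 4827.4704 + 10·24432.8161 = 249155.6314.
Posterior precision = 1/σ₀² + n/σ² = 1/24432.8161 + 10/4827.4704 = (σ² + n·σ₀²)/(σ₀²σ²) = 249155.6314/(24432.8161·4827.4704); posterior variance σₙ² = σ₀²σ²/(σ² + n·σ₀²) = 24432.8161·4827.4704/249155.6314 = 473.393661.

473.393661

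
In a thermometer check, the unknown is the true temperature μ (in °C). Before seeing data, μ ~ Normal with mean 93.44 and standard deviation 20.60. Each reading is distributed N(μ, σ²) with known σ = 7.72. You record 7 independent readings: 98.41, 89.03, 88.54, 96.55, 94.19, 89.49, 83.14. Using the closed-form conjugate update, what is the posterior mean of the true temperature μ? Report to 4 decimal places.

For Normal data with known variance σ², a Normal(μ₀, σ₀²) prior on μ is conjugate. Posterior precision = 1/σ₀² + n/σ²; posterior mean is the precision-weighted average of μ₀ and x̄.
Σxᵢ = 98.41 + 89.03 + 88.54 + 96.55 + 94.19 + 89.49 + 83.14 = 639.35, so n·x̄ = 639.35.
σ₀² = 20.60² = 424.36, σ² = 7.72² = 59.5984; σ² + n·σ₀² = 59.5984 + 7·424.36 = 3030.1184.
Posterior mean = (μ₀/σ₀² + n·x̄/σ²)/(1/σ₀² + n/σ²) = (σ²·μ₀ + σ₀²·n·x̄)/(σ² + n·σ₀²) = (59.5984·93.44 + 424.36·639.35)/3030.1184 = 276883.440496/3030.1184 = 91.3771.

91.3771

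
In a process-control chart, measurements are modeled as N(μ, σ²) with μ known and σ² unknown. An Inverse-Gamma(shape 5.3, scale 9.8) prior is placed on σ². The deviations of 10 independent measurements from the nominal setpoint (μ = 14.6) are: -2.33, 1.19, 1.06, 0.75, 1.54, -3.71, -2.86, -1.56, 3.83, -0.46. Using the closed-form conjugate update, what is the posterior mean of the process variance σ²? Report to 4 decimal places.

With known mean μ and an Inverse-Gamma(α, β) prior on σ², the Normal likelihood is conjugate: posterior is Inv-Gamma(α + n/2, β + Σ(xᵢ−μ)²/2).
Σ(xᵢ−μ)² = (-2.33)² + (1.19)² + (1.06)² + (0.75)² + (1.54)² + (-3.71)² + (-2.86)² + (-1.56)² + (3.83)² + (-0.46)² = 50.1605.
Posterior: Inv-Gamma(5.3 + 10/2, 9.8 + 50.1605/2) = Inv-Gamma(10.30, 34.88025).
E[σ²|data] = β/(α−1) = 34.88025/9.30 = 3.7506.

3.7506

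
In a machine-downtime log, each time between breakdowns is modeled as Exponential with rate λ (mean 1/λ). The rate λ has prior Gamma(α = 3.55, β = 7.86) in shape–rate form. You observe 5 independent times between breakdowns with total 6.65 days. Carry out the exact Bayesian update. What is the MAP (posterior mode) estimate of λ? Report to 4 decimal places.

With a Gamma(shape α, rate β) prior on the exponential rate λ, the posterior after n observations with total T = Σxᵢ is Gamma(α+n, β+T).
Posterior: Gamma(3.55+5, 7.86+6.65) = Gamma(8.55, 14.51).
Mode = (α−1)/β = 0.5203.

0.5203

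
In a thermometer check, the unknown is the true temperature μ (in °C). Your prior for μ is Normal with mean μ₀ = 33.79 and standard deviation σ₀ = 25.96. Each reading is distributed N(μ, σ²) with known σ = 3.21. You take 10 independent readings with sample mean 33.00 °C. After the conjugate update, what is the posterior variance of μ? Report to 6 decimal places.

For Normal data with known variance σ², a Normal(μ₀, σ₀²) prior on μ is conjugate. Posterior precision = 1/σ₀² + n/σ²; posterior mean is the precision-weighted average of μ₀ and x̄.
σ₀² = 25.96² = 673.9216, σ² = 3.21² = 10.3041; σ² + n·σ₀² = 10.3041 + 10·673.9216 = 6749.5201.
Posterior precision = 1/σ₀² + n/σ² = 1/673.9216 + 10/10.3041 = (σ² + n·σ₀²)/(σ₀²σ²) = 6749.5201/(673.9216·10.3041); posterior variance σₙ² = σ₀²σ²/(σ² + n·σ₀²) = 673.9216·10.3041/6749.5201 = 1.028837.

1.028837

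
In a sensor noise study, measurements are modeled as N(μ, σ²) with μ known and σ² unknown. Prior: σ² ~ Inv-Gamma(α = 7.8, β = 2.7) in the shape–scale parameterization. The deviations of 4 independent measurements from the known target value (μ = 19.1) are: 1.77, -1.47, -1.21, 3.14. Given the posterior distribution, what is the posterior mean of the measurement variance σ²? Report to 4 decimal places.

With known mean μ and an Inverse-Gamma(α, β) prior on σ², the Normal likelihood is conjugate: posterior is Inv-Gamma(α + n/2, β + Σ(xᵢ−μ)²/2).
Σ(xᵢ−μ)² = (1.77)² + (-1.47)² + (-1.21)² + (3.14)² = 16.6175.
Posterior: Inv-Gamma(7.8 + 4/2, 2.7 + 16.6175/2) = Inv-Gamma(9.80, 11.00875).
E[σ²|data] = β/(α−1) = 11.00875/8.80 = 1.2510.

1.2510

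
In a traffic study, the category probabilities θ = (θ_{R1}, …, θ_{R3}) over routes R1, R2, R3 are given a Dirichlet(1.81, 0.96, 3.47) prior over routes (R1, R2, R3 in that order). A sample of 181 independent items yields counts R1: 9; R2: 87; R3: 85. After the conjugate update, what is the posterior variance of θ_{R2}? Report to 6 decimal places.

0.001323

The Dirichlet prior is conjugate to the Multinomial likelihood: each posterior αⱼ = prior αⱼ + observed count nⱼ.
Posterior concentration: (10.81, 87.96, 88.47), total = 187.24.
Var[θ_j] = α_j(Σα−α_j)/((Σα)²(Σα+1)) = 87.96·99.28/(187.24²·188.24) = 0.001323.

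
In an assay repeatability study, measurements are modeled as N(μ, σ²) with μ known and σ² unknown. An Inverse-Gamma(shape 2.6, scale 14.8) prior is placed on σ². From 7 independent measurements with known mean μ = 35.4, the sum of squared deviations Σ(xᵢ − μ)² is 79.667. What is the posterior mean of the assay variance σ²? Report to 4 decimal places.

With known mean μ and an Inverse-Gamma(α, β) prior on σ², the Normal likelihood is conjugate: posterior is Inv-Gamma(α + n/2, β + Σ(xᵢ−μ)²/2).
Posterior: Inv-Gamma(2.6 + 7/2, 14.8 + 79.667/2) = Inv-Gamma(6.10, 54.6335).
E[σ²|data] = β/(α−1) = 54.6335/5.10 = 10.7125.

10.7125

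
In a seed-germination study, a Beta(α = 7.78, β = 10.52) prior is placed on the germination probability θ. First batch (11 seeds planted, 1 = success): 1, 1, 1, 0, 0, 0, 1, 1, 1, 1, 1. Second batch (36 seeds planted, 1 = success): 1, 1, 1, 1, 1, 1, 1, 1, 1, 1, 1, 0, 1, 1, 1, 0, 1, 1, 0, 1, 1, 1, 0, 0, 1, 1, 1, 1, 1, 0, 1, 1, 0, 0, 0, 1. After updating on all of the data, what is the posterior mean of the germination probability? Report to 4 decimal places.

0.6551

The Beta prior is conjugate to a Binomial/Bernoulli likelihood; the update adds successes to α and failures to β.
After batch 1: Beta(7.78+8, 10.52+3) = Beta(15.78, 13.52).
After batch 2: Beta(15.78+27, 13.52+9) = Beta(42.78, 22.52).
Posterior mean = α/(α+β) = 42.78/65.30 = 0.6551.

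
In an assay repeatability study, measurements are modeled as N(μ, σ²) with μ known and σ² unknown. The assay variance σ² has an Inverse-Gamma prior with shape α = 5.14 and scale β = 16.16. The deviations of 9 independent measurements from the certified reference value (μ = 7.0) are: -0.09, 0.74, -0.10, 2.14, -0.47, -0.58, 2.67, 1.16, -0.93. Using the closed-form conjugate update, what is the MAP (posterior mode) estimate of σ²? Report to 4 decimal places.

2.2257

With known mean μ and an Inverse-Gamma(α, β) prior on σ², the Normal likelihood is conjugate: posterior is Inv-Gamma(α + n/2, β + Σ(xᵢ−μ)²/2).
Σ(xᵢ−μ)² = (-0.09)² + (0.74)² + (-0.10)² + (2.14)² + (-0.47)² + (-0.58)² + (2.67)² + (1.16)² + (-0.93)² = 15.0420.
Posterior: Inv-Gamma(5.14 + 9/2, 16.16 + 15.0420/2) = Inv-Gamma(9.64, 23.68100).
Mode = β/(α+1) = 23.68100/10.64 = 2.2257.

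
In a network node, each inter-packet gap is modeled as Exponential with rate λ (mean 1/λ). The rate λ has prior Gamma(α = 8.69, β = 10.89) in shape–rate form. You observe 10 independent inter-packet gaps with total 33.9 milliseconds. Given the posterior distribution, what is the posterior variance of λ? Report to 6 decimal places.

0.009316

With a Gamma(shape α, rate β) prior on the exponential rate λ, the posterior after n observations with total T = Σxᵢ is Gamma(α+n, β+T).
Posterior: Gamma(8.69+10, 10.89+33.9) = Gamma(18.69, 44.79).
Var = α/β² = 0.009316.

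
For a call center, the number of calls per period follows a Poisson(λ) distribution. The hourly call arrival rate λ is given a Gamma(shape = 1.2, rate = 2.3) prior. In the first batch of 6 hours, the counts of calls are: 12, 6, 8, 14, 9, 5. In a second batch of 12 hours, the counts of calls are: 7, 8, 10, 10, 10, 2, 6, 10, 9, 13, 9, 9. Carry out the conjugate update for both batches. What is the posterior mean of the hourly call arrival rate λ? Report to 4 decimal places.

7.7931

With a Gamma(shape α, rate β) prior, the Poisson likelihood is conjugate: the posterior is Gamma(α + ΣXᵢ, β + n).
Batch 1: sum of counts S = 54 over n = 6 hours.
After batch 1: Gamma(α+S, β+n) = Gamma(1.2+54, 2.3+6) = Gamma(55.2, 8.3).
Batch 2: sum of counts S = 103 over n = 12 hours.
After batch 2: Gamma(α+S, β+n) = Gamma(55.2+103, 8.3+12) = Gamma(158.2, 20.3).
Posterior mean = α/β = 158.2/20.3 = 7.7931.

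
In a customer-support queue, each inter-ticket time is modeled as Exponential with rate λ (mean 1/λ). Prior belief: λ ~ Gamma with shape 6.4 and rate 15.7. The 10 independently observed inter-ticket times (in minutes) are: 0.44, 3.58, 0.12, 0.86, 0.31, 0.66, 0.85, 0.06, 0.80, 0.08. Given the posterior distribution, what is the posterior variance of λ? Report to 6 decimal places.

With a Gamma(shape α, rate β) prior on the exponential rate λ, the posterior after n observations with total T = Σxᵢ is Gamma(α+n, β+T).
Sum of observations T = 7.76 minutes; n = 10.
Posterior: Gamma(6.4+10, 15.7+7.76) = Gamma(16.4, 23.46).
Var = α/β² = 0.029798.

0.029798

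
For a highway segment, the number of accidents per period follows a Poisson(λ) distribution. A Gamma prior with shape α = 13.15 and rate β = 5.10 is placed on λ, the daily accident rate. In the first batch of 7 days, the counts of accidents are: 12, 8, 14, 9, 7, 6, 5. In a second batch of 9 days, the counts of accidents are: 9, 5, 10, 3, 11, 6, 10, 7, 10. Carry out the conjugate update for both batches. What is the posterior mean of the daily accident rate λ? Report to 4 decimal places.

With a Gamma(shape α, rate β) prior, the Poisson likelihood is conjugate: the posterior is Gamma(α + ΣXᵢ, β + n).
Batch 1: sum of counts S = 61 over n = 7 days.
After batch 1: Gamma(α+S, β+n) = Gamma(13.15+61, 5.10+7) = Gamma(74.15, 12.10).
Batch 2: sum of counts S = 71 over n = 9 days.
After batch 2: Gamma(α+S, β+n) = Gamma(74.15+71, 12.10+9) = Gamma(145.15, 21.10).
Posterior mean = α/β = 145.15/21.10 = 6.8791.

6.8791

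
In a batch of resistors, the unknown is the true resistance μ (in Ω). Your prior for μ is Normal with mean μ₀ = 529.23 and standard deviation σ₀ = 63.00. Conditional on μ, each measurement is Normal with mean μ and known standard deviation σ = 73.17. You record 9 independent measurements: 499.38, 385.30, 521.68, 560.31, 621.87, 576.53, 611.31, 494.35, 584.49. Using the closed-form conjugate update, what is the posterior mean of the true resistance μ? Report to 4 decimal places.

538.1343

For Normal data with known variance σ², a Normal(μ₀, σ₀²) prior on μ is conjugate. Posterior precision = 1/σ₀² + n/σ²; posterior mean is the precision-weighted average of μ₀ and x̄.
Σxᵢ = 499.38 + 385.30 + 521.68 + 560.31 + 621.87 + 576.53 + 611.31 + 494.35 + 584.49 = 4855.22, so n·x̄ = 4855.22.
σ₀² = 63.00² = 3969, σ² = 73.17² = 5353.8489; σ² + n·σ₀² = 5353.8489 + 9·3969 = 41074.8489.
Posterior mean = (μ₀/σ₀² + n·x̄/σ²)/(1/σ₀² + n/σ²) = (σ²·μ₀ + σ₀²·n·x̄)/(σ² + n·σ₀²) = (5353.8489·529.23 + 3969·4855.22)/41074.8489 = 22103785.633347/41074.8489 = 538.1343.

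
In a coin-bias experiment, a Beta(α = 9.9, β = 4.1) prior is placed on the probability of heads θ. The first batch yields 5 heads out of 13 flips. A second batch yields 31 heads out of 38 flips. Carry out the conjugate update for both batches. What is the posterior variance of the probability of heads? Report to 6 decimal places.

0.003144

The Beta prior is conjugate to a Binomial/Bernoulli likelihood; the update adds successes to α and failures to β.
After batch 1: Beta(9.9+5, 4.1+8) = Beta(14.9, 12.1).
After batch 2: Beta(14.9+31, 12.1+7) = Beta(45.9, 19.1).
Var = αβ/((α+β)²(α+β+1)) = 45.9·19.1/(65.0²·66.0) = 0.003144.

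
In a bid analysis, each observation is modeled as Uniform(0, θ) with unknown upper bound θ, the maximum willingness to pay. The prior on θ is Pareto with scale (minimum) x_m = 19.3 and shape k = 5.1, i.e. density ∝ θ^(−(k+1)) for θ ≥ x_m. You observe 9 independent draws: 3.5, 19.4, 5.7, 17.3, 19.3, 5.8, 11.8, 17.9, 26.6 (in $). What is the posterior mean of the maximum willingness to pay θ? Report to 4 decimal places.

28.6305

A Pareto(scale x_m, shape k) prior on the upper bound θ of Uniform(0, θ) is conjugate: posterior is Pareto(max(x_m, max xᵢ), k + n).
Sample maximum = 26.6; prior scale x_m = 19.3 → posterior scale = max = 26.6.
Posterior shape = 5.1 + 9 = 14.1.
E[θ|data] = k·x_m/(k−1) = 14.1·26.6/13.1 = 28.6305.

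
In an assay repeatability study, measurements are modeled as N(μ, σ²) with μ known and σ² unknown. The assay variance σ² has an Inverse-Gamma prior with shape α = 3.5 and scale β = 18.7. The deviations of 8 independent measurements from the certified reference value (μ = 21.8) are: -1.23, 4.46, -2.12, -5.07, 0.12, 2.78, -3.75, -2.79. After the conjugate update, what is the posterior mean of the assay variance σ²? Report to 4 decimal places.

With known mean μ and an Inverse-Gamma(α, β) prior on σ², the Normal likelihood is conjugate: posterior is Inv-Gamma(α + n/2, β + Σ(xᵢ−μ)²/2).
Σ(xᵢ−μ)² = (-1.23)² + (4.46)² + (-2.12)² + (-5.07)² + (0.12)² + (2.78)² + (-3.75)² + (-2.79)² = 81.1932.
Posterior: Inv-Gamma(3.5 + 8/2, 18.7 + 81.1932/2) = Inv-Gamma(7.50, 59.29660).
E[σ²|data] = β/(α−1) = 59.29660/6.50 = 9.1226.

9.1226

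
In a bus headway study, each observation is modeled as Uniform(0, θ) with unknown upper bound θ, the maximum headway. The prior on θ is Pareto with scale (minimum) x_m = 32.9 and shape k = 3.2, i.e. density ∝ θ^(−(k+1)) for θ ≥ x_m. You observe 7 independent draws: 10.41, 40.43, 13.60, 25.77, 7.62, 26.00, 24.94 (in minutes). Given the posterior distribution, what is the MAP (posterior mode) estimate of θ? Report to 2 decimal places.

40.43

A Pareto(scale x_m, shape k) prior on the upper bound θ of Uniform(0, θ) is conjugate: posterior is Pareto(max(x_m, max xᵢ), k + n).
Sample maximum = 40.43; prior scale x_m = 32.9 → posterior scale = max = 40.43.
Posterior shape = 3.2 + 7 = 10.2.
The Pareto density is decreasing on [x_m, ∞), so the mode is x_m = 40.43.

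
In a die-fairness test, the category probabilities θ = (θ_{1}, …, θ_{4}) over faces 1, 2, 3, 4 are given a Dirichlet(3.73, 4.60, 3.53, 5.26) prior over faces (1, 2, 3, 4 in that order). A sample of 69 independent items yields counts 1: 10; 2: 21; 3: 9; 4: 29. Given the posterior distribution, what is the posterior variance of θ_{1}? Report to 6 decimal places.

The Dirichlet prior is conjugate to the Multinomial likelihood: each posterior αⱼ = prior αⱼ + observed count nⱼ.
Posterior concentration: (13.73, 25.60, 12.53, 34.26), total = 86.12.
Var[θ_j] = α_j(Σα−α_j)/((Σα)²(Σα+1)) = 13.73·72.39/(86.12²·87.12) = 0.001538.

0.001538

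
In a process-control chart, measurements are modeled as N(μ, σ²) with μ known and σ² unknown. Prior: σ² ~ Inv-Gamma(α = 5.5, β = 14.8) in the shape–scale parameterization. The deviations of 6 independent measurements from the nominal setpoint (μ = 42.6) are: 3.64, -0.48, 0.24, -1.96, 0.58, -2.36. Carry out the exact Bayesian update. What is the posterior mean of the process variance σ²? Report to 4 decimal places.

3.5257

With known mean μ and an Inverse-Gamma(α, β) prior on σ², the Normal likelihood is conjugate: posterior is Inv-Gamma(α + n/2, β + Σ(xᵢ−μ)²/2).
Σ(xᵢ−μ)² = (3.64)² + (-0.48)² + (0.24)² + (-1.96)² + (0.58)² + (-2.36)² = 23.2852.
Posterior: Inv-Gamma(5.5 + 6/2, 14.8 + 23.2852/2) = Inv-Gamma(8.50, 26.44260).
E[σ²|data] = β/(α−1) = 26.44260/7.50 = 3.5257.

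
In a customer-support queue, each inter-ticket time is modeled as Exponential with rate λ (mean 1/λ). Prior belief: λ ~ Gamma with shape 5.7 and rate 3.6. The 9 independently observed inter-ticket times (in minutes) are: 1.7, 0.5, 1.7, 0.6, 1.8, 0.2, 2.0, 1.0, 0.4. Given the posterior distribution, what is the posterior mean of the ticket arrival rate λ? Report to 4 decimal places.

1.0889

With a Gamma(shape α, rate β) prior on the exponential rate λ, the posterior after n observations with total T = Σxᵢ is Gamma(α+n, β+T).
Sum of observations T = 9.9 minutes; n = 9.
Posterior: Gamma(5.7+9, 3.6+9.9) = Gamma(14.7, 13.5).
Posterior mean of λ = α/β = 14.7/13.5 = 1.0889.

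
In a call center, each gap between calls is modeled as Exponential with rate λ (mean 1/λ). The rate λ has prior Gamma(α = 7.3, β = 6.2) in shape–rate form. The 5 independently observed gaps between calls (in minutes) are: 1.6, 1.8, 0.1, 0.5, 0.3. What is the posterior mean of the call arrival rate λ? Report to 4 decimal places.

1.1714

With a Gamma(shape α, rate β) prior on the exponential rate λ, the posterior after n observations with total T = Σxᵢ is Gamma(α+n, β+T).
Sum of observations T = 4.3 minutes; n = 5.
Posterior: Gamma(7.3+5, 6.2+4.3) = Gamma(12.3, 10.5).
Posterior mean of λ = α/β = 12.3/10.5 = 1.1714.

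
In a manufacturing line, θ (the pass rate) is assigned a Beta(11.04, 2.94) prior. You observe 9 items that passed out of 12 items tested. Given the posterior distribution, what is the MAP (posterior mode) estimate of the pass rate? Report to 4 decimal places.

0.7940

The Beta prior is conjugate to a Binomial/Bernoulli likelihood; the update adds successes to α and failures to β.
Posterior: Beta(α+k, β+n−k) = Beta(11.04+9, 2.94+3) = Beta(20.04, 5.94).
Mode of Beta(a,b) for a,b>1 is (a−1)/(a+b−2) = 19.04/23.98 = 0.7940.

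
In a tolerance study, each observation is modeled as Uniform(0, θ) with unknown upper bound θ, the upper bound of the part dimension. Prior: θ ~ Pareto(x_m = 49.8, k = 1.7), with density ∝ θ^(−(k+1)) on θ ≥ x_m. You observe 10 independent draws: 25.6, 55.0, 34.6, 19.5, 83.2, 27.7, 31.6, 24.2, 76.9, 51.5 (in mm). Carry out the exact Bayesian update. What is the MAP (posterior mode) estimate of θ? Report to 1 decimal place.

83.2

A Pareto(scale x_m, shape k) prior on the upper bound θ of Uniform(0, θ) is conjugate: posterior is Pareto(max(x_m, max xᵢ), k + n).
Sample maximum = 83.2; prior scale x_m = 49.8 → posterior scale = max = 83.2.
Posterior shape = 1.7 + 10 = 11.7.
The Pareto density is decreasing on [x_m, ∞), so the mode is x_m = 83.2.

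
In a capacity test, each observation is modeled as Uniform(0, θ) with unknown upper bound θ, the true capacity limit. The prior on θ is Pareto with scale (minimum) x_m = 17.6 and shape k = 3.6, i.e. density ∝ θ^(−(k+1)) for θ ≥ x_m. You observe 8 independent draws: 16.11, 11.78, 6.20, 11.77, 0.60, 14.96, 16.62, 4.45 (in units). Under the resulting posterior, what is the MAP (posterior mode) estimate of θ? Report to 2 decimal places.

A Pareto(scale x_m, shape k) prior on the upper bound θ of Uniform(0, θ) is conjugate: posterior is Pareto(max(x_m, max xᵢ), k + n).
Sample maximum = 16.62; prior scale x_m = 17.6 → posterior scale = max = 17.60.
Posterior shape = 3.6 + 8 = 11.6.
The Pareto density is decreasing on [x_m, ∞), so the mode is x_m = 17.60.

17.60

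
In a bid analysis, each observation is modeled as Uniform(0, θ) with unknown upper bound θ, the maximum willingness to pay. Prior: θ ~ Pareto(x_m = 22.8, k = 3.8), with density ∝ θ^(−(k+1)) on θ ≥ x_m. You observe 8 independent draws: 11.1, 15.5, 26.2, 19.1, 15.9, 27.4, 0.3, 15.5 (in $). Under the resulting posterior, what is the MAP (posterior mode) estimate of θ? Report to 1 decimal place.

27.4

A Pareto(scale x_m, shape k) prior on the upper bound θ of Uniform(0, θ) is conjugate: posterior is Pareto(max(x_m, max xᵢ), k + n).
Sample maximum = 27.4; prior scale x_m = 22.8 → posterior scale = max = 27.4.
Posterior shape = 3.8 + 8 = 11.8.
The Pareto density is decreasing on [x_m, ∞), so the mode is x_m = 27.4.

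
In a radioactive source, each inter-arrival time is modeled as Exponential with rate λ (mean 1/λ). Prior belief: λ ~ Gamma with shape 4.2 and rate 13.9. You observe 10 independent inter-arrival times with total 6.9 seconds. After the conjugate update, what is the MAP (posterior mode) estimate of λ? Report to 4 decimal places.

0.6346

With a Gamma(shape α, rate β) prior on the exponential rate λ, the posterior after n observations with total T = Σxᵢ is Gamma(α+n, β+T).
Posterior: Gamma(4.2+10, 13.9+6.9) = Gamma(14.2, 20.8).
Mode = (α−1)/β = 0.6346.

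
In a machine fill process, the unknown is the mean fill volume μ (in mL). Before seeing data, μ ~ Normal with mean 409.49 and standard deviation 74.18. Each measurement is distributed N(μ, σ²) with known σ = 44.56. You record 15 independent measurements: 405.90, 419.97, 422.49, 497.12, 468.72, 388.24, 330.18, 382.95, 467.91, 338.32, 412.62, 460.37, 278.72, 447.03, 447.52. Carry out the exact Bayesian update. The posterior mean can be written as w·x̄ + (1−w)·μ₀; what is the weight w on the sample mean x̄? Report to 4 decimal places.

For Normal data with known variance σ², a Normal(μ₀, σ₀²) prior on μ is conjugate. Posterior precision = 1/σ₀² + n/σ²; posterior mean is the precision-weighted average of μ₀ and x̄.
σ₀² = 74.18² = 5502.6724, σ² = 44.56² = 1985.5936. Prior precision 1/σ₀² = 1/5502.6724; data precision n/σ² = 15/1985.5936.
w = (n/σ²)/(1/σ₀² + n/σ²) = n·σ₀²/(σ² + n·σ₀²) = 15·5502.6724/(1985.5936 + 15·5502.6724) = 82540.086/84525.6796 = 0.9765.

0.9765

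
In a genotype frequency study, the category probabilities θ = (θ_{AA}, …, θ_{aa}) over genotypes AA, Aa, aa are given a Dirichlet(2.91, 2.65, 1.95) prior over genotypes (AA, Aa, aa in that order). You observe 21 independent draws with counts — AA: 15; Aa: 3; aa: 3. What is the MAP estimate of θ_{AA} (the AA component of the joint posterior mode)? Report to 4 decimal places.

The Dirichlet prior is conjugate to the Multinomial likelihood: each posterior αⱼ = prior αⱼ + observed count nⱼ.
Posterior concentration: (17.91, 5.65, 4.95), total = 28.51.
Joint mode component: (α_{AA}−1)/(Σα−K) = 16.91/25.51 = 0.6629.

0.6629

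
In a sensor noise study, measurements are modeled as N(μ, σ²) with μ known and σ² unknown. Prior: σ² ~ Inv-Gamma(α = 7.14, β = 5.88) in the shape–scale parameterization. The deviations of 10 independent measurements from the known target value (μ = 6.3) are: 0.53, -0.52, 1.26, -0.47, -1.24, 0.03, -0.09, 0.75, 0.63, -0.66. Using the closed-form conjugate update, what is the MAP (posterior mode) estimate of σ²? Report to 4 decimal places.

0.6492

With known mean μ and an Inverse-Gamma(α, β) prior on σ², the Normal likelihood is conjugate: posterior is Inv-Gamma(α + n/2, β + Σ(xᵢ−μ)²/2).
Σ(xᵢ−μ)² = (0.53)² + (-0.52)² + (1.26)² + (-0.47)² + (-1.24)² + (0.03)² + (-0.09)² + (0.75)² + (0.63)² + (-0.66)² = 5.3014.
Posterior: Inv-Gamma(7.14 + 10/2, 5.88 + 5.3014/2) = Inv-Gamma(12.14, 8.53070).
Mode = β/(α+1) = 8.53070/13.14 = 0.6492.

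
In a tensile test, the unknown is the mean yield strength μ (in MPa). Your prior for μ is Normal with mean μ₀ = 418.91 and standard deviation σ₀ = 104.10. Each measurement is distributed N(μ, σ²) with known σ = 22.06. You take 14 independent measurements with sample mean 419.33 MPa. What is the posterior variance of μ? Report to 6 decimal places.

For Normal data with known variance σ², a Normal(μ₀, σ₀²) prior on μ is conjugate. Posterior precision = 1/σ₀² + n/σ²; posterior mean is the precision-weighted average of μ₀ and x̄.
σ₀² = 104.10² = 10836.81, σ² = 22.06² = 486.6436; σ² + n·σ₀² = 486.6436 + 14·10836.81 = 152201.9836.
Posterior precision = 1/σ₀² + n/σ² = 1/10836.81 + 14/486.6436 = (σ² + n·σ₀²)/(σ₀²σ²) = 152201.9836/(10836.81·486.6436); posterior variance σₙ² = σ₀²σ²/(σ² + n·σ₀²) = 10836.81·486.6436/152201.9836 = 34.649116.

34.649116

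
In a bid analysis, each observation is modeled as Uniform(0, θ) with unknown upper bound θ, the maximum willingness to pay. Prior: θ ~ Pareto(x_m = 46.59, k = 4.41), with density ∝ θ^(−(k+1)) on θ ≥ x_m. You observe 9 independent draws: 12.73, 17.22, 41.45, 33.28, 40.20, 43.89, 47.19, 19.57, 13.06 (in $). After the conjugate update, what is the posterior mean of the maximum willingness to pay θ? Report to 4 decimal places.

A Pareto(scale x_m, shape k) prior on the upper bound θ of Uniform(0, θ) is conjugate: posterior is Pareto(max(x_m, max xᵢ), k + n).
Sample maximum = 47.19; prior scale x_m = 46.59 → posterior scale = max = 47.19.
Posterior shape = 4.41 + 9 = 13.41.
E[θ|data] = k·x_m/(k−1) = 13.41·47.19/12.41 = 50.9926.

50.9926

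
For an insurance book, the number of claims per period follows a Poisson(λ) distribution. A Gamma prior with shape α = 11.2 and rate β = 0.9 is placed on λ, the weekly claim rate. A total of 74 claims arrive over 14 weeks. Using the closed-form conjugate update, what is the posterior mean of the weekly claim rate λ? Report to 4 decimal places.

With a Gamma(shape α, rate β) prior, the Poisson likelihood is conjugate: the posterior is Gamma(α + ΣXᵢ, β + n).
Posterior: Gamma(α+S, β+n) = Gamma(11.2+74, 0.9+14) = Gamma(85.2, 14.9).
Posterior mean = α/β = 85.2/14.9 = 5.7181.

5.7181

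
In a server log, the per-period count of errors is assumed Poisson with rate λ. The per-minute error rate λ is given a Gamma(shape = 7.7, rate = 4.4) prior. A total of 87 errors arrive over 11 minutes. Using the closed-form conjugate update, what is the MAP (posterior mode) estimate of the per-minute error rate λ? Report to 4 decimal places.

With a Gamma(shape α, rate β) prior, the Poisson likelihood is conjugate: the posterior is Gamma(α + ΣXᵢ, β + n).
Posterior: Gamma(α+S, β+n) = Gamma(7.7+87, 4.4+11) = Gamma(94.7, 15.4).
Mode of Gamma(α,β) for α≥1 is (α−1)/β = 93.7/15.4 = 6.0844.

6.0844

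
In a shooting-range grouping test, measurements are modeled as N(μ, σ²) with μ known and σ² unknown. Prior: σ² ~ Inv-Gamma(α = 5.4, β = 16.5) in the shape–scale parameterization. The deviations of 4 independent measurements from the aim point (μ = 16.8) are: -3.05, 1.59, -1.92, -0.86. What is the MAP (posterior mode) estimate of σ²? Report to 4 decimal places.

With known mean μ and an Inverse-Gamma(α, β) prior on σ², the Normal likelihood is conjugate: posterior is Inv-Gamma(α + n/2, β + Σ(xᵢ−μ)²/2).
Σ(xᵢ−μ)² = (-3.05)² + (1.59)² + (-1.92)² + (-0.86)² = 16.2566.
Posterior: Inv-Gamma(5.4 + 4/2, 16.5 + 16.2566/2) = Inv-Gamma(7.40, 24.62830).
Mode = β/(α+1) = 24.62830/8.40 = 2.9319.

2.9319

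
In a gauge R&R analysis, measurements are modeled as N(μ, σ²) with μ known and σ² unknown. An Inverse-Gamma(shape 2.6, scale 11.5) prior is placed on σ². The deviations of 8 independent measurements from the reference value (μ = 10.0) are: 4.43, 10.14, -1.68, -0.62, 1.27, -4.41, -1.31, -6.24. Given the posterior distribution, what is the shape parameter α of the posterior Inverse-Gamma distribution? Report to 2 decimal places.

With known mean μ and an Inverse-Gamma(α, β) prior on σ², the Normal likelihood is conjugate: posterior is Inv-Gamma(α + n/2, β + Σ(xᵢ−μ)²/2).
Σ(xᵢ−μ)² = (4.43)² + (10.14)² + (-1.68)² + (-0.62)² + (1.27)² + (-4.41)² + (-1.31)² + (-6.24)² = 187.3660.
Posterior: Inv-Gamma(2.6 + 8/2, 11.5 + 187.3660/2) = Inv-Gamma(6.60, 105.18300).
Posterior α = 6.60.

6.60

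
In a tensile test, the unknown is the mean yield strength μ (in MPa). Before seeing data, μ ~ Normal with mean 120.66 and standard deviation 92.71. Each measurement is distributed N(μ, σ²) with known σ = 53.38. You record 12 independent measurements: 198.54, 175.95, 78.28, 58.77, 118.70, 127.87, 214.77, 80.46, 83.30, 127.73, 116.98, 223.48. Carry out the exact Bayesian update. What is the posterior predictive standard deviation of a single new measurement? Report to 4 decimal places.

For Normal data with known variance σ², a Normal(μ₀, σ₀²) prior on μ is conjugate. Posterior precision = 1/σ₀² + n/σ²; posterior mean is the precision-weighted average of μ₀ and x̄.
σ₀² = 92.71² = 8595.1441, σ² = 53.38² = 2849.4244; σ² + n·σ₀² = 2849.4244 + 12·8595.1441 = 105991.1536.
Posterior precision = 1/σ₀² + n/σ² = 1/8595.1441 + 12/2849.4244 = (σ² + n·σ₀²)/(σ₀²σ²) = 105991.1536/(8595.1441·2849.4244); posterior variance σₙ² = σ₀²σ²/(σ² + n·σ₀²) = 8595.1441·2849.4244/105991.1536 = 231.068466.
Predictive variance for one new observation = σₙ² + σ² = 8595.1441·2849.4244/105991.1536 + 2849.4244 = σ²·(σ₀² + 105991.1536)/105991.1536 = 2849.4244·114586.2977/105991.1536 = 3080.492866; SD = √(2849.4244·114586.2977/105991.1536) = 55.5022.

55.5022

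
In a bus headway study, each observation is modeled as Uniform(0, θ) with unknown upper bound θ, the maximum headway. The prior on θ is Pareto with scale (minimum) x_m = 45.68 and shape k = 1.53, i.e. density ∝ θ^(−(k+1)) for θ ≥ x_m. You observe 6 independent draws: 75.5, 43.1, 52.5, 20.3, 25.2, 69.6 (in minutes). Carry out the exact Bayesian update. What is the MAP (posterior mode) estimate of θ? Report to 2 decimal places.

A Pareto(scale x_m, shape k) prior on the upper bound θ of Uniform(0, θ) is conjugate: posterior is Pareto(max(x_m, max xᵢ), k + n).
Sample maximum = 75.5; prior scale x_m = 45.68 → posterior scale = max = 75.50.
Posterior shape = 1.53 + 6 = 7.53.
The Pareto density is decreasing on [x_m, ∞), so the mode is x_m = 75.50.

75.50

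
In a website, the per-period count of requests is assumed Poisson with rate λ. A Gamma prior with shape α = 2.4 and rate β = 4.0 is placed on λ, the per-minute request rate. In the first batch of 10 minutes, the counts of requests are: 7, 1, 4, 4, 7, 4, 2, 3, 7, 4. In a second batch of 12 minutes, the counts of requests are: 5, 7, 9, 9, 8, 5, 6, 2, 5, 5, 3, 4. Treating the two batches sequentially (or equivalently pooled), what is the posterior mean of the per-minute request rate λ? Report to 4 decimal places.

4.3615

With a Gamma(shape α, rate β) prior, the Poisson likelihood is conjugate: the posterior is Gamma(α + ΣXᵢ, β + n).
Batch 1: sum of counts S = 43 over n = 10 minutes.
After batch 1: Gamma(α+S, β+n) = Gamma(2.4+43, 4.0+10) = Gamma(45.4, 14.0).
Batch 2: sum of counts S = 68 over n = 12 minutes.
After batch 2: Gamma(α+S, β+n) = Gamma(45.4+68, 14.0+12) = Gamma(113.4, 26.0).
Posterior mean = α/β = 113.4/26.0 = 4.3615.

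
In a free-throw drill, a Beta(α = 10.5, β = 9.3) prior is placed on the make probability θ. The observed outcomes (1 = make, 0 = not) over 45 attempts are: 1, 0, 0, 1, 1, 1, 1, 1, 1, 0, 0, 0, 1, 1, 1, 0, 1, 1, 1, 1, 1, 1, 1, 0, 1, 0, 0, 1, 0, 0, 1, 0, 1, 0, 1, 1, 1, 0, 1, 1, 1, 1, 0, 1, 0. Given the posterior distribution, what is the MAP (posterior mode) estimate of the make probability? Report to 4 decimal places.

0.6131

The Beta prior is conjugate to a Binomial/Bernoulli likelihood; the update adds successes to α and failures to β.
Posterior: Beta(α+k, β+n−k) = Beta(10.5+29, 9.3+16) = Beta(39.5, 25.3).
Mode of Beta(a,b) for a,b>1 is (a−1)/(a+b−2) = 38.5/62.8 = 0.6131.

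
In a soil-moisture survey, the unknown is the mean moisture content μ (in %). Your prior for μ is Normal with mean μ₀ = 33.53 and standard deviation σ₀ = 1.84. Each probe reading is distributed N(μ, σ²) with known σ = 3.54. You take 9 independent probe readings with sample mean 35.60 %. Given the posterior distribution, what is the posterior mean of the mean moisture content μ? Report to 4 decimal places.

For Normal data with known variance σ², a Normal(μ₀, σ₀²) prior on μ is conjugate. Posterior precision = 1/σ₀² + n/σ²; posterior mean is the precision-weighted average of μ₀ and x̄.
n·x̄ = 9·35.60 = 320.4.
σ₀² = 1.84² = 3.3856, σ² = 3.54² = 12.5316; σ² + n·σ₀² = 12.5316 + 9·3.3856 = 43.002.
Posterior mean = (μ₀/σ₀² + n·x̄/σ²)/(1/σ₀² + n/σ²) = (σ²·μ₀ + σ₀²·n·x̄)/(σ² + n·σ₀²) = (12.5316·33.53 + 3.3856·320.4)/43.002 = 1504.930788/43.002 = 34.9968.

34.9968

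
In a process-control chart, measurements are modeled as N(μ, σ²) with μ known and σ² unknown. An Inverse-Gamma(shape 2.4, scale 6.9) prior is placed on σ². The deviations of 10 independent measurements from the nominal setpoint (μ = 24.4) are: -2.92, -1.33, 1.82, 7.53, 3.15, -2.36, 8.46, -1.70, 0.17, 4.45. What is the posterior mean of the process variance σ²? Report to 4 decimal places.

15.1479

With known mean μ and an Inverse-Gamma(α, β) prior on σ², the Normal likelihood is conjugate: posterior is Inv-Gamma(α + n/2, β + Σ(xᵢ−μ)²/2).
Σ(xᵢ−μ)² = (-2.92)² + (-1.33)² + (1.82)² + (7.53)² + (3.15)² + (-2.36)² + (8.46)² + (-1.70)² + (0.17)² + (4.45)² = 180.0937.
Posterior: Inv-Gamma(2.4 + 10/2, 6.9 + 180.0937/2) = Inv-Gamma(7.40, 96.94685).
E[σ²|data] = β/(α−1) = 96.94685/6.40 = 15.1479.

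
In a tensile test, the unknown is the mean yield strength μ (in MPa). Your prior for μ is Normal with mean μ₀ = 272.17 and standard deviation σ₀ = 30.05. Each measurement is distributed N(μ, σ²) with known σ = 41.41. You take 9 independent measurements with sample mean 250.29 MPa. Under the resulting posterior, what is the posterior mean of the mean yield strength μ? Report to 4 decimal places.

For Normal data with known variance σ², a Normal(μ₀, σ₀²) prior on μ is conjugate. Posterior precision = 1/σ₀² + n/σ²; posterior mean is the precision-weighted average of μ₀ and x̄.
n·x̄ = 9·250.29 = 2252.61.
σ₀² = 30.05² = 903.0025, σ² = 41.41² = 1714.7881; σ² + n·σ₀² = 1714.7881 + 9·903.0025 = 9841.8106.
Posterior mean = (μ₀/σ₀² + n·x̄/σ²)/(1/σ₀² + n/σ²) = (σ²·μ₀ + σ₀²·n·x̄)/(σ² + n·σ₀²) = (1714.7881·272.17 + 903.0025·2252.61)/9841.8106 = 2500826.338702/9841.8106 = 254.1023.

254.1023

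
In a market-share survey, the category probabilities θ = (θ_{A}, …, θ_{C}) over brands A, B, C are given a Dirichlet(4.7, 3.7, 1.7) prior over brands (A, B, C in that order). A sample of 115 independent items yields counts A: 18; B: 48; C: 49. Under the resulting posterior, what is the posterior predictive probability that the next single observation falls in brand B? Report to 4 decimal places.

The Dirichlet prior is conjugate to the Multinomial likelihood: each posterior αⱼ = prior αⱼ + observed count nⱼ.
Posterior concentration: (22.7, 51.7, 50.7), total = 125.1.
P(next = B | data) = α_{B}/Σα = 0.4133.

0.4133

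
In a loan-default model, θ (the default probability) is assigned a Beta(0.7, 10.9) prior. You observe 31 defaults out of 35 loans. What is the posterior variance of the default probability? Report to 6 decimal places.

0.004569

The Beta prior is conjugate to a Binomial/Bernoulli likelihood; the update adds successes to α and failures to β.
Posterior: Beta(α+k, β+n−k) = Beta(0.7+31, 10.9+4) = Beta(31.7, 14.9).
Var = αβ/((α+β)²(α+β+1)) = 31.7·14.9/(46.6²·47.6) = 0.004569.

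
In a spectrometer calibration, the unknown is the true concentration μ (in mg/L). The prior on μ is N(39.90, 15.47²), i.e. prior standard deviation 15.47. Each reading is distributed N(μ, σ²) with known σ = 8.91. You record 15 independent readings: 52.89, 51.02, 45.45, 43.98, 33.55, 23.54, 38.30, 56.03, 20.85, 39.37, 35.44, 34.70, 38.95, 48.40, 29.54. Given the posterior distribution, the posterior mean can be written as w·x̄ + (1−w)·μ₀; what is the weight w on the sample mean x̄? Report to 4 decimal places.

For Normal data with known variance σ², a Normal(μ₀, σ₀²) prior on μ is conjugate. Posterior precision = 1/σ₀² + n/σ²; posterior mean is the precision-weighted average of μ₀ and x̄.
σ₀² = 15.47² = 239.3209, σ² = 8.91² = 79.3881. Prior precision 1/σ₀² = 1/239.3209; data precision n/σ² = 15/79.3881.
w = (n/σ²)/(1/σ₀² + n/σ²) = n·σ₀²/(σ² + n·σ₀²) = 15·239.3209/(79.3881 + 15·239.3209) = 3589.8135/3669.2016 = 0.9784.

0.9784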